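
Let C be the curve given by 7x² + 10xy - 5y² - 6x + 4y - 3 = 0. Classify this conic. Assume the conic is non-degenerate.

A = 7, B = 10, C = -5.
Discriminant B² − 4AC = 10² − 4·7·(-5) = 240.
B² − 4AC > 0 ⇒ hyperbola.

hyperbola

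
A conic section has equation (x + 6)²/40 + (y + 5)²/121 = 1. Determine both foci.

(-6, -14) and (-6, 4)

Center (-6, -5). The larger denominator 121 sits under the y-term, so the major axis is vertical; a² = 121, b² = 40.
c² = a² - b² = 121 - 40 = 81, so c = 9.
Foci lie on the vertical axis through the center: (h, k ± c).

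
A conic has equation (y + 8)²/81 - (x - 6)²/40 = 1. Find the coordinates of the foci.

(6, -19) and (6, 3)

Center (6, -8). The positive term is the y-term, so the transverse axis is vertical; a² = 81, b² = 40.
c² = a² + b² = 81 + 40 = 121, so c = 11.
Foci lie on the vertical axis through the center: (h, k ± c).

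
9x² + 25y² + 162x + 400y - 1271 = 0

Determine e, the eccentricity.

e = 4/5

Collect terms: 9(x² + 18x) + 25(y² + 16y) = 1271
Complete the square in x and y: 9(x + 9)² + 25(y + 8)² = 1271 + 729 + 1600 = 3600
Divide by 3600: (x + 9)²/400 + (y + 8)²/144 = 1
Ellipse, center (-9, -8), major axis horizontal; a² = 400, b² = 144.
c² = a² - b² = 256, so c = 16.
e = c/a = 16/20 = 4/5.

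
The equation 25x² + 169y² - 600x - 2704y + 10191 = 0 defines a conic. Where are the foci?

(0, 8) and (24, 8)

Group the x- and y-terms: 25(x² - 24x) + 169(y² - 16y) = -10191
Completing the square gives 25(x - 12)² + 169(y - 8)² = -10191 + 3600 + 10816 = 4225.
Divide through by 4225 to get (x - 12)²/169 + (y - 8)²/25 = 1.
Ellipse, center (12, 8), major axis horizontal; a² = 169, b² = 25.
c² = a² - b² = 169 - 25 = 144, so c = 12.
Foci lie on the horizontal axis through the center: (h ± c, k).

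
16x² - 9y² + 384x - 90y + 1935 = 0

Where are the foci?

Collect terms: 16(x² + 24x) -9(y² + 10y) = -1935
16(x + 12)² -9(y + 5)² = -1935 + 2304 - 225 = 144
Divide through by 144 to get (x + 12)²/9 - (y + 5)²/16 = 1.
Hyperbola, center (-12, -5), transverse axis horizontal; a² = 9, b² = 16.
c² = a² + b² = 9 + 16 = 25, so c = 5.
Foci lie on the horizontal axis through the center: (h ± c, k).

(-17, -5) and (-7, -5)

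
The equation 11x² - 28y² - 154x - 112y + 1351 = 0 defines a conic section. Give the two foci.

(7, -2 - 3√13) and (7, -2 + 3√13)

Group: 11(x² - 14x) -28(y² + 4y) = -1351
Complete the square: 11(x - 7)² -28(y + 2)² = -1351 + 539 - 112 = -924
Divide by -924: (y + 2)²/33 - (x - 7)²/84 = 1
Hyperbola, center (7, -2), transverse axis vertical; a² = 33, b² = 84.
c² = a² + b² = 33 + 84 = 117, so c = 3√13.
Foci lie on the vertical axis through the center: (h, k ± c).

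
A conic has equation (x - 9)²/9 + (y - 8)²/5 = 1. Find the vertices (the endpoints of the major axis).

(6, 8) and (12, 8)

Center (9, 8). The larger denominator 9 sits under the x-term, so the major axis is horizontal; a² = 9, b² = 5.
a = 3. Vertices at (h ± a, k).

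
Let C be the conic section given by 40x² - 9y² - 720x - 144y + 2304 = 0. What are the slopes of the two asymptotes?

Rearranging, 40(x² - 18x) -9(y² + 16y) = -2304.
Complete the square: 40(x - 9)² -9(y + 8)² = -2304 + 3240 - 576 = 360
Divide by 360: (x - 9)²/9 - (y + 8)²/40 = 1
Hyperbola, center (9, -8), transverse axis horizontal; a² = 9, b² = 40.
For a horizontal hyperbola the asymptotes have slope ±b/a.
Here that is ±2√10/3.

2√10/3 and -2√10/3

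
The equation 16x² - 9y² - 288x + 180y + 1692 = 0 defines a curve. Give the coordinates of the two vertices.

(9, -2) and (9, 22)

Group: 16(x² - 18x) -9(y² - 20y) = -1692
16(x - 9)² -9(y - 10)² = -1692 + 1296 - 900 = -1296
Dividing both sides by -1296: (y - 10)²/144 - (x - 9)²/81 = 1
Hyperbola, center (9, 10), transverse axis vertical; a² = 144, b² = 81.
a = 12. Vertices at (h, k ± a).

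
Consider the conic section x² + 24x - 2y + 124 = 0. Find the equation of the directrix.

Only x is squared. Complete the square in x: (x + 12)² = 2(y + 10).
Vertex (-12, -10); 4p = 2 so p = 1/2. Opens up.
Directrix is the horizontal line y = k − p = -10 − (1/2) = -21/2.

y = -21/2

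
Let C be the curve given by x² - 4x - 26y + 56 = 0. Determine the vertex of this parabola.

(2, 2)

Only x is squared. Complete the square in x: (x - 2)² = 26(y - 2).
Vertex (2, 2); 4p = 26 so p = 13/2. Opens up.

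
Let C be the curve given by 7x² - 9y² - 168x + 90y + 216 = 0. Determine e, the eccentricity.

e = 4/3

Group: 7(x² - 24x) -9(y² - 10y) = -216
Completing the square gives 7(x - 12)² -9(y - 5)² = -216 + 1008 - 225 = 567.
Dividing both sides by 567: (x - 12)²/81 - (y - 5)²/63 = 1
Hyperbola, center (12, 5), transverse axis horizontal; a² = 81, b² = 63.
c² = a² + b² = 144, so c = 12.
e = c/a = 12/9 = 4/3.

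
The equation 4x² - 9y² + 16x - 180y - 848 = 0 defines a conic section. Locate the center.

Rearranging, 4(x² + 4x) -9(y² + 20y) = 848.
Completing the square gives 4(x + 2)² -9(y + 10)² = 848 + 16 - 900 = -36.
Divide through by -36 to get (y + 10)²/4 - (x + 2)²/9 = 1.
Hyperbola with center (-2, -10).

(-2, -10)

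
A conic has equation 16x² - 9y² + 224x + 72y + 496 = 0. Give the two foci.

(-12, 4) and (-2, 4)

Rearranging, 16(x² + 14x) -9(y² - 8y) = -496.
Completing the square gives 16(x + 7)² -9(y - 4)² = -496 + 784 - 144 = 144.
Divide through by 144 to get (x + 7)²/9 - (y - 4)²/16 = 1.
Hyperbola, center (-7, 4), transverse axis horizontal; a² = 9, b² = 16.
c² = a² + b² = 9 + 16 = 25, so c = 5.
Foci lie on the horizontal axis through the center: (h ± c, k).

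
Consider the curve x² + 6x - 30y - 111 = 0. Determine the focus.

Only x is squared. Complete the square in x: (x + 3)² = 30(y + 4).
Vertex (-3, -4); 4p = 30 so p = 15/2. Opens up.
Focus is p units from the vertex along the axis: (h, k + p).

(-3, 7/2)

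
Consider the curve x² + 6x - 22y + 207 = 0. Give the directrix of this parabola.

Only x is squared. Complete the square in x: (x + 3)² = 22(y - 9).
Vertex (-3, 9); 4p = 22 so p = 11/2. Opens up.
Directrix is the horizontal line y = k − p = 9 − (11/2) = 7/2.

y = 7/2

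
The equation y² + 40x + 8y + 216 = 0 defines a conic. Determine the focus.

Only y is squared. Complete the square in y: (y + 4)² = -40(x + 5).
Vertex (-5, -4); 4p = -40 so p = -10. Opens left.
Focus is p units from the vertex along the axis: (h + p, k).

(-15, -4)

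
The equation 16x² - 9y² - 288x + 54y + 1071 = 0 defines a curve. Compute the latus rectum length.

32/3

Group the x- and y-terms: 16(x² - 18x) -9(y² - 6y) = -1071
Complete the square in x and y: 16(x - 9)² -9(y - 3)² = -1071 + 1296 - 81 = 144
Divide through by 144 to get (x - 9)²/9 - (y - 3)²/16 = 1.
Hyperbola, center (9, 3), transverse axis horizontal; a² = 9, b² = 16.
Latus rectum length = 2b²/a = 2·16/3 = 32/3.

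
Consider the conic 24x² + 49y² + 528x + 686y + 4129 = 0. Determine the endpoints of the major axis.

Group the x- and y-terms: 24(x² + 22x) + 49(y² + 14y) = -4129
Complete the square: 24(x + 11)² + 49(y + 7)² = -4129 + 2904 + 2401 = 1176
Divide through by 1176 to get (x + 11)²/49 + (y + 7)²/24 = 1.
Ellipse, center (-11, -7), major axis horizontal; a² = 49, b² = 24.
a = 7. Vertices at (h ± a, k).

(-18, -7) and (-4, -7)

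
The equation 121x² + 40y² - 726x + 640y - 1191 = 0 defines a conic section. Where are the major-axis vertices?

(3, -19) and (3, 3)

Group: 121(x² - 6x) + 40(y² + 16y) = 1191
Complete the square in x and y: 121(x - 3)² + 40(y + 8)² = 1191 + 1089 + 2560 = 4840
Divide through by 4840 to get (x - 3)²/40 + (y + 8)²/121 = 1.
Ellipse, center (3, -8), major axis vertical; a² = 121, b² = 40.
a = 11. Vertices at (h, k ± a).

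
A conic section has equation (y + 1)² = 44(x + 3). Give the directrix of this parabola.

Vertex (-3, -1); 4p = 44 so p = 11. Opens right.
Directrix is the vertical line x = h − p = -3 − (11) = -14.

x = -14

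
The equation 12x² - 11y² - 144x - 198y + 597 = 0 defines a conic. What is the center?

(6, -9)

12(x² - 12x) -11(y² + 18y) = -597
Complete the square: 12(x - 6)² -11(y + 9)² = -597 + 432 - 891 = -1056
Divide through by -1056 to get (y + 9)²/96 - (x - 6)²/88 = 1.
Hyperbola with center (6, -9).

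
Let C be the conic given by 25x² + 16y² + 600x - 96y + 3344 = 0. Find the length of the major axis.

25(x² + 24x) + 16(y² - 6y) = -3344
Completing the square gives 25(x + 12)² + 16(y - 3)² = -3344 + 3600 + 144 = 400.
Divide through by 400 to get (x + 12)²/16 + (y - 3)²/25 = 1.
Ellipse, center (-12, 3), major axis vertical; a² = 25, b² = 16.
a² = 25 so a = 5; the major axis has length 2a = 10.

10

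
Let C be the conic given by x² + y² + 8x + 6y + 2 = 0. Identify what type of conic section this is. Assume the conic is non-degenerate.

circle

No xy term. Coefficients of x² and y² are A = 1, C = 1.
A = C (same sign) ⇒ circle.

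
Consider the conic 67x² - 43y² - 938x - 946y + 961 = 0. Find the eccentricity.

e = √7370/67

Collect terms: 67(x² - 14x) -43(y² + 22y) = -961
67(x - 7)² -43(y + 11)² = -961 + 3283 - 5203 = -2881
Dividing both sides by -2881: (y + 11)²/67 - (x - 7)²/43 = 1
Hyperbola, center (7, -11), transverse axis vertical; a² = 67, b² = 43.
c² = a² + b² = 110, so c = √110.
e = c/a = √110/√67 = √7370/67.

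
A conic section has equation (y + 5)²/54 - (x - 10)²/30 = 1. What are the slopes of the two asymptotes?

Center (10, -5). The positive term is the y-term, so the transverse axis is vertical; a² = 54, b² = 30.
For a vertical hyperbola the asymptotes have slope ±a/b.
Here that is ±3√6/√30 = ±3√5/5.

3√5/5 and -3√5/5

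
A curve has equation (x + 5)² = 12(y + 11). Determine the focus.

(-5, -8)

Vertex (-5, -11); 4p = 12 so p = 3. Opens up.
Focus is p units from the vertex along the axis: (h, k + p).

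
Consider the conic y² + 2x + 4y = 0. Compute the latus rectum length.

Only y is squared. Complete the square in y: (y + 2)² = -2(x - 2).
Vertex (2, -2); 4p = -2 so p = -1/2. Opens left.
Latus rectum length = |4p| = 2.

2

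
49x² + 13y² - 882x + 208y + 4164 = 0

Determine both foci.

(9, -14) and (9, -2)

49(x² - 18x) + 13(y² + 16y) = -4164
Complete the square: 49(x - 9)² + 13(y + 8)² = -4164 + 3969 + 832 = 637
Dividing both sides by 637: (x - 9)²/13 + (y + 8)²/49 = 1
Ellipse, center (9, -8), major axis vertical; a² = 49, b² = 13.
c² = a² - b² = 49 - 13 = 36, so c = 6.
Foci lie on the vertical axis through the center: (h, k ± c).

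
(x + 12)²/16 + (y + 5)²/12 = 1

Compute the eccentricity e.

e = 1/2

Center (-12, -5). The larger denominator 16 sits under the x-term, so the major axis is horizontal; a² = 16, b² = 12.
c² = a² - b² = 4, so c = 2.
e = c/a = 2/4 = 1/2.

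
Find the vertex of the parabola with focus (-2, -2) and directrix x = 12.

The vertex is the midpoint between the focus and the directrix along the axis of symmetry.
Axis is horizontal (directrix is vertical). Vertex x-coordinate = (-2 + 12)/2 = 5; y-coordinate = -2.

(5, -2)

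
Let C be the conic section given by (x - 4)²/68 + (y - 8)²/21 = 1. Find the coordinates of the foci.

Center (4, 8). The larger denominator 68 sits under the x-term, so the major axis is horizontal; a² = 68, b² = 21.
c² = a² - b² = 68 - 21 = 47, so c = √47.
Foci lie on the horizontal axis through the center: (h ± c, k).

(4 - √47, 8) and (4 + √47, 8)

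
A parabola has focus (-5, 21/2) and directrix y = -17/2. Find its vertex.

(-5, 1)

The vertex is the midpoint between the focus and the directrix along the axis of symmetry.
Axis is vertical (directrix is horizontal). Vertex y-coordinate = (21/2 + (-17/2))/2 = 1; x-coordinate = -5.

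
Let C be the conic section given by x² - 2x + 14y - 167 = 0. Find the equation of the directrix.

Only x is squared. Complete the square in x: (x - 1)² = -14(y - 12).
Vertex (1, 12); 4p = -14 so p = -7/2. Opens down.
Directrix is the horizontal line y = k − p = 12 − (-7/2) = 31/2.

y = 31/2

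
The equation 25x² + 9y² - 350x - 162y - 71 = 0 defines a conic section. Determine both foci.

(7, -3) and (7, 21)

Group: 25(x² - 14x) + 9(y² - 18y) = 71
Complete the square in x and y: 25(x - 7)² + 9(y - 9)² = 71 + 1225 + 729 = 2025
Divide through by 2025 to get (x - 7)²/81 + (y - 9)²/225 = 1.
Ellipse, center (7, 9), major axis vertical; a² = 225, b² = 81.
c² = a² - b² = 225 - 81 = 144, so c = 12.
Foci lie on the vertical axis through the center: (h, k ± c).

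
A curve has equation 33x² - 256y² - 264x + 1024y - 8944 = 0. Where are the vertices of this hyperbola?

Collect terms: 33(x² - 8x) -256(y² - 4y) = 8944
Complete the square: 33(x - 4)² -256(y - 2)² = 8944 + 528 - 1024 = 8448
Divide by 8448: (x - 4)²/256 - (y - 2)²/33 = 1
Hyperbola, center (4, 2), transverse axis horizontal; a² = 256, b² = 33.
a = 16. Vertices at (h ± a, k).

(-12, 2) and (20, 2)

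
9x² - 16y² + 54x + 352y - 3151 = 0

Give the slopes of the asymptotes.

Group the x- and y-terms: 9(x² + 6x) -16(y² - 22y) = 3151
9(x + 3)² -16(y - 11)² = 3151 + 81 - 1936 = 1296
Divide through by 1296 to get (x + 3)²/144 - (y - 11)²/81 = 1.
Hyperbola, center (-3, 11), transverse axis horizontal; a² = 144, b² = 81.
For a horizontal hyperbola the asymptotes have slope ±b/a.
Here that is ±9/12 = ±3/4.

3/4 and -3/4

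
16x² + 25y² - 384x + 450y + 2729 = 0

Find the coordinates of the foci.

16(x² - 24x) + 25(y² + 18y) = -2729
16(x - 12)² + 25(y + 9)² = -2729 + 2304 + 2025 = 1600
Divide through by 1600 to get (x - 12)²/100 + (y + 9)²/64 = 1.
Ellipse, center (12, -9), major axis horizontal; a² = 100, b² = 64.
c² = a² - b² = 100 - 64 = 36, so c = 6.
Foci lie on the horizontal axis through the center: (h ± c, k).

(6, -9) and (18, -9)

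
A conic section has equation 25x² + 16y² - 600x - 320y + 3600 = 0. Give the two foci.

(12, 4) and (12, 16)

25(x² - 24x) + 16(y² - 20y) = -3600
25(x - 12)² + 16(y - 10)² = -3600 + 3600 + 1600 = 1600
Dividing both sides by 1600: (x - 12)²/64 + (y - 10)²/100 = 1
Ellipse, center (12, 10), major axis vertical; a² = 100, b² = 64.
c² = a² - b² = 100 - 64 = 36, so c = 6.
Foci lie on the vertical axis through the center: (h, k ± c).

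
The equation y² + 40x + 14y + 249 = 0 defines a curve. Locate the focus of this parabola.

Only y is squared. Complete the square in y: (y + 7)² = -40(x + 5).
Vertex (-5, -7); 4p = -40 so p = -10. Opens left.
Focus is p units from the vertex along the axis: (h + p, k).

(-15, -7)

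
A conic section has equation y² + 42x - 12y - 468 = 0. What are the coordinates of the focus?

Only y is squared. Complete the square in y: (y - 6)² = -42(x - 12).
Vertex (12, 6); 4p = -42 so p = -21/2. Opens left.
Focus is p units from the vertex along the axis: (h + p, k).

(3/2, 6)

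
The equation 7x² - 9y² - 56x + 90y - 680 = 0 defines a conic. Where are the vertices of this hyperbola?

(-5, 5) and (13, 5)

Group: 7(x² - 8x) -9(y² - 10y) = 680
Complete the square in x and y: 7(x - 4)² -9(y - 5)² = 680 + 112 - 225 = 567
Dividing both sides by 567: (x - 4)²/81 - (y - 5)²/63 = 1
Hyperbola, center (4, 5), transverse axis horizontal; a² = 81, b² = 63.
a = 9. Vertices at (h ± a, k).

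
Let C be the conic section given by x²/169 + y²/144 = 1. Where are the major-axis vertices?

Center (0, 0). The larger denominator 169 sits under the x-term, so the major axis is horizontal; a² = 169, b² = 144.
a = 13. Vertices at (h ± a, k).

(-13, 0) and (13, 0)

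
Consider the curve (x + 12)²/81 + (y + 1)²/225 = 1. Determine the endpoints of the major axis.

(-12, -16) and (-12, 14)

Center (-12, -1). The larger denominator 225 sits under the y-term, so the major axis is vertical; a² = 225, b² = 81.
a = 15. Vertices at (h, k ± a).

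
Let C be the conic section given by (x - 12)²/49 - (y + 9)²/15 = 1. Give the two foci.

(4, -9) and (20, -9)

Center (12, -9). The positive term is the x-term, so the transverse axis is horizontal; a² = 49, b² = 15.
c² = a² + b² = 49 + 15 = 64, so c = 8.
Foci lie on the horizontal axis through the center: (h ± c, k).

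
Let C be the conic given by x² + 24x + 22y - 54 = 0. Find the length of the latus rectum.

22

Only x is squared. Complete the square in x: (x + 12)² = -22(y - 9).
Vertex (-12, 9); 4p = -22 so p = -11/2. Opens down.
Latus rectum length = |4p| = 22.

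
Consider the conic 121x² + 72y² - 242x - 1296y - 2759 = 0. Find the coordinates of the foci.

Rearranging, 121(x² - 2x) + 72(y² - 18y) = 2759.
121(x - 1)² + 72(y - 9)² = 2759 + 121 + 5832 = 8712
Divide by 8712: (x - 1)²/72 + (y - 9)²/121 = 1
Ellipse, center (1, 9), major axis vertical; a² = 121, b² = 72.
c² = a² - b² = 121 - 72 = 49, so c = 7.
Foci lie on the vertical axis through the center: (h, k ± c).

(1, 2) and (1, 16)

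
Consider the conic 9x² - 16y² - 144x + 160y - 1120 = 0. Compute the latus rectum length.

Collect terms: 9(x² - 16x) -16(y² - 10y) = 1120
9(x - 8)² -16(y - 5)² = 1120 + 576 - 400 = 1296
Divide through by 1296 to get (x - 8)²/144 - (y - 5)²/81 = 1.
Hyperbola, center (8, 5), transverse axis horizontal; a² = 144, b² = 81.
Latus rectum length = 2b²/a = 2·81/12 = 27/2.

27/2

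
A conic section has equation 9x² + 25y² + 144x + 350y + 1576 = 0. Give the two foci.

Rearranging, 9(x² + 16x) + 25(y² + 14y) = -1576.
Complete the square: 9(x + 8)² + 25(y + 7)² = -1576 + 576 + 1225 = 225
Divide through by 225 to get (x + 8)²/25 + (y + 7)²/9 = 1.
Ellipse, center (-8, -7), major axis horizontal; a² = 25, b² = 9.
c² = a² - b² = 25 - 9 = 16, so c = 4.
Foci lie on the horizontal axis through the center: (h ± c, k).

(-12, -7) and (-4, -7)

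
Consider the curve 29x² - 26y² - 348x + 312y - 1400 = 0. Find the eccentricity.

e = √1430/26

Group the x- and y-terms: 29(x² - 12x) -26(y² - 12y) = 1400
Complete the square: 29(x - 6)² -26(y - 6)² = 1400 + 1044 - 936 = 1508
Divide by 1508: (x - 6)²/52 - (y - 6)²/58 = 1
Hyperbola, center (6, 6), transverse axis horizontal; a² = 52, b² = 58.
c² = a² + b² = 110, so c = √110.
e = c/a = √110/2√13 = √1430/26.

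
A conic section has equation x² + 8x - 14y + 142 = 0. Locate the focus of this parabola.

Only x is squared. Complete the square in x: (x + 4)² = 14(y - 9).
Vertex (-4, 9); 4p = 14 so p = 7/2. Opens up.
Focus is p units from the vertex along the axis: (h, k + p).

(-4, 25/2)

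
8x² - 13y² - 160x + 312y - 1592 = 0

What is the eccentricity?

e = √273/13

8(x² - 20x) -13(y² - 24y) = 1592
Complete the square: 8(x - 10)² -13(y - 12)² = 1592 + 800 - 1872 = 520
Divide through by 520 to get (x - 10)²/65 - (y - 12)²/40 = 1.
Hyperbola, center (10, 12), transverse axis horizontal; a² = 65, b² = 40.
c² = a² + b² = 105, so c = √105.
e = c/a = √105/√65 = √273/13.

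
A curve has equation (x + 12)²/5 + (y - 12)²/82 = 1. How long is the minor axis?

2√5

Center (-12, 12). The larger denominator 82 sits under the y-term, so the major axis is vertical; a² = 82, b² = 5.
b² = 5 so b = √5; the minor axis has length 2b = 2√5.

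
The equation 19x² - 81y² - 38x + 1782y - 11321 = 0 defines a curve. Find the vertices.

Group: 19(x² - 2x) -81(y² - 22y) = 11321
19(x - 1)² -81(y - 11)² = 11321 + 19 - 9801 = 1539
Divide through by 1539 to get (x - 1)²/81 - (y - 11)²/19 = 1.
Hyperbola, center (1, 11), transverse axis horizontal; a² = 81, b² = 19.
a = 9. Vertices at (h ± a, k).

(-8, 11) and (10, 11)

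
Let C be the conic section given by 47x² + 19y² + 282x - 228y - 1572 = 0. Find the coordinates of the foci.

(-3, 6 - 2√21) and (-3, 6 + 2√21)

Group: 47(x² + 6x) + 19(y² - 12y) = 1572
Complete the square: 47(x + 3)² + 19(y - 6)² = 1572 + 423 + 684 = 2679
Divide by 2679: (x + 3)²/57 + (y - 6)²/141 = 1
Ellipse, center (-3, 6), major axis vertical; a² = 141, b² = 57.
c² = a² - b² = 141 - 57 = 84, so c = 2√21.
Foci lie on the vertical axis through the center: (h, k ± c).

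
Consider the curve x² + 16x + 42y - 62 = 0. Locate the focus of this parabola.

(-8, -15/2)

Only x is squared. Complete the square in x: (x + 8)² = -42(y - 3).
Vertex (-8, 3); 4p = -42 so p = -21/2. Opens down.
Focus is p units from the vertex along the axis: (h, k + p).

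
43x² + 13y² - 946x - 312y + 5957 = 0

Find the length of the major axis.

2√86

Group the x- and y-terms: 43(x² - 22x) + 13(y² - 24y) = -5957
Complete the square in x and y: 43(x - 11)² + 13(y - 12)² = -5957 + 5203 + 1872 = 1118
Dividing both sides by 1118: (x - 11)²/26 + (y - 12)²/86 = 1
Ellipse, center (11, 12), major axis vertical; a² = 86, b² = 26.
a² = 86 so a = √86; the major axis has length 2a = 2√86.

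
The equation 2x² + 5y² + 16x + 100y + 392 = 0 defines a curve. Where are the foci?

(-4 - √42, -10) and (-4 + √42, -10)

2(x² + 8x) + 5(y² + 20y) = -392
Complete the square: 2(x + 4)² + 5(y + 10)² = -392 + 32 + 500 = 140
Divide through by 140 to get (x + 4)²/70 + (y + 10)²/28 = 1.
Ellipse, center (-4, -10), major axis horizontal; a² = 70, b² = 28.
c² = a² - b² = 70 - 28 = 42, so c = √42.
Foci lie on the horizontal axis through the center: (h ± c, k).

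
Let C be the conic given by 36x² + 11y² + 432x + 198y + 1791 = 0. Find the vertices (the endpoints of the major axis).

(-6, -15) and (-6, -3)

Collect terms: 36(x² + 12x) + 11(y² + 18y) = -1791
Complete the square: 36(x + 6)² + 11(y + 9)² = -1791 + 1296 + 891 = 396
Divide through by 396 to get (x + 6)²/11 + (y + 9)²/36 = 1.
Ellipse, center (-6, -9), major axis vertical; a² = 36, b² = 11.
a = 6. Vertices at (h, k ± a).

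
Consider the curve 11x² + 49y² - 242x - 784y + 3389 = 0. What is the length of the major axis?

14√2

Rearranging, 11(x² - 22x) + 49(y² - 16y) = -3389.
Completing the square gives 11(x - 11)² + 49(y - 8)² = -3389 + 1331 + 3136 = 1078.
Dividing both sides by 1078: (x - 11)²/98 + (y - 8)²/22 = 1
Ellipse, center (11, 8), major axis horizontal; a² = 98, b² = 22.
a² = 98 so a = 7√2; the major axis has length 2a = 14√2.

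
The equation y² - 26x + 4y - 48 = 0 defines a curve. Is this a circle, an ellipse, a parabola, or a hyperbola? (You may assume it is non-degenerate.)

parabola

No xy term. Coefficients of x² and y² are A = 0, C = 1.
Exactly one squared variable ⇒ parabola.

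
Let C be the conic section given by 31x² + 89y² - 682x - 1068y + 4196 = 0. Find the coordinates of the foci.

(11 - √58, 6) and (11 + √58, 6)

Collect terms: 31(x² - 22x) + 89(y² - 12y) = -4196
Completing the square gives 31(x - 11)² + 89(y - 6)² = -4196 + 3751 + 3204 = 2759.
Dividing both sides by 2759: (x - 11)²/89 + (y - 6)²/31 = 1
Ellipse, center (11, 6), major axis horizontal; a² = 89, b² = 31.
c² = a² - b² = 89 - 31 = 58, so c = √58.
Foci lie on the horizontal axis through the center: (h ± c, k).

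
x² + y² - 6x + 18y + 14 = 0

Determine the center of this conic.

(x² - 6x) + (y² + 18y) = -14
(x - 3)² + (y + 9)² = -14 + 9 + 81 = 76
So (x - 3)² + (y + 9)² = 76.
Circle centered at (3, -9) with r² = 76.

(3, -9)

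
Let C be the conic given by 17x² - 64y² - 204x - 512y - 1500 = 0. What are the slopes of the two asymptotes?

Group the x- and y-terms: 17(x² - 12x) -64(y² + 8y) = 1500
Complete the square in x and y: 17(x - 6)² -64(y + 4)² = 1500 + 612 - 1024 = 1088
Divide by 1088: (x - 6)²/64 - (y + 4)²/17 = 1
Hyperbola, center (6, -4), transverse axis horizontal; a² = 64, b² = 17.
For a horizontal hyperbola the asymptotes have slope ±b/a.
Here that is ±√17/8.

√17/8 and -√17/8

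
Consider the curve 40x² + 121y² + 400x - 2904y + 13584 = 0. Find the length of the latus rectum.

40(x² + 10x) + 121(y² - 24y) = -13584
Completing the square gives 40(x + 5)² + 121(y - 12)² = -13584 + 1000 + 17424 = 4840.
Divide through by 4840 to get (x + 5)²/121 + (y - 12)²/40 = 1.
Ellipse, center (-5, 12), major axis horizontal; a² = 121, b² = 40.
Latus rectum length = 2b²/a = 2·40/11 = 80/11.

80/11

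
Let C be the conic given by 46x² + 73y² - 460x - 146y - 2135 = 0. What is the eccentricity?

Group the x- and y-terms: 46(x² - 10x) + 73(y² - 2y) = 2135
Complete the square: 46(x - 5)² + 73(y - 1)² = 2135 + 1150 + 73 = 3358
Divide by 3358: (x - 5)²/73 + (y - 1)²/46 = 1
Ellipse, center (5, 1), major axis horizontal; a² = 73, b² = 46.
c² = a² - b² = 27, so c = 3√3.
e = c/a = 3√3/√73 = 3√219/73.

e = 3√219/73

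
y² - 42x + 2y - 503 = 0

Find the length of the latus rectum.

42

Only y is squared. Complete the square in y: (y + 1)² = 42(x + 12).
Vertex (-12, -1); 4p = 42 so p = 21/2. Opens right.
Latus rectum length = |4p| = 42.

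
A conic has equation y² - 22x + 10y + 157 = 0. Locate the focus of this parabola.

Only y is squared. Complete the square in y: (y + 5)² = 22(x - 6).
Vertex (6, -5); 4p = 22 so p = 11/2. Opens right.
Focus is p units from the vertex along the axis: (h + p, k).

(23/2, -5)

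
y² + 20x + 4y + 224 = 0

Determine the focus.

(-16, -2)

Only y is squared. Complete the square in y: (y + 2)² = -20(x + 11).
Vertex (-11, -2); 4p = -20 so p = -5. Opens left.
Focus is p units from the vertex along the axis: (h + p, k).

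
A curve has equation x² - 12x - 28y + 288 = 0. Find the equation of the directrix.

y = 2

Only x is squared. Complete the square in x: (x - 6)² = 28(y - 9).
Vertex (6, 9); 4p = 28 so p = 7. Opens up.
Directrix is the horizontal line y = k − p = 9 − (7) = 2.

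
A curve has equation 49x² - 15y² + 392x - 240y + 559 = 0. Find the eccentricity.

e = 8/7

Group the x- and y-terms: 49(x² + 8x) -15(y² + 16y) = -559
Complete the square in x and y: 49(x + 4)² -15(y + 8)² = -559 + 784 - 960 = -735
Dividing both sides by -735: (y + 8)²/49 - (x + 4)²/15 = 1
Hyperbola, center (-4, -8), transverse axis vertical; a² = 49, b² = 15.
c² = a² + b² = 64, so c = 8.
e = c/a = 8/7.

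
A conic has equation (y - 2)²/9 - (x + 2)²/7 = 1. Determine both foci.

(-2, -2) and (-2, 6)

Center (-2, 2). The positive term is the y-term, so the transverse axis is vertical; a² = 9, b² = 7.
c² = a² + b² = 9 + 7 = 16, so c = 4.
Foci lie on the vertical axis through the center: (h, k ± c).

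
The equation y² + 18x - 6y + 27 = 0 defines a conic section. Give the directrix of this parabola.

x = 7/2

Only y is squared. Complete the square in y: (y - 3)² = -18(x + 1).
Vertex (-1, 3); 4p = -18 so p = -9/2. Opens left.
Directrix is the vertical line x = h − p = -1 − (-9/2) = 7/2.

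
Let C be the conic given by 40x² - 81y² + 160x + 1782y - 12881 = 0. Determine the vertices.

Collect terms: 40(x² + 4x) -81(y² - 22y) = 12881
Complete the square: 40(x + 2)² -81(y - 11)² = 12881 + 160 - 9801 = 3240
Dividing both sides by 3240: (x + 2)²/81 - (y - 11)²/40 = 1
Hyperbola, center (-2, 11), transverse axis horizontal; a² = 81, b² = 40.
a = 9. Vertices at (h ± a, k).

(-11, 11) and (7, 11)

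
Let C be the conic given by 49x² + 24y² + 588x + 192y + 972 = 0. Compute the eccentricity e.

Group: 49(x² + 12x) + 24(y² + 8y) = -972
Complete the square: 49(x + 6)² + 24(y + 4)² = -972 + 1764 + 384 = 1176
Dividing both sides by 1176: (x + 6)²/24 + (y + 4)²/49 = 1
Ellipse, center (-6, -4), major axis vertical; a² = 49, b² = 24.
c² = a² - b² = 25, so c = 5.
e = c/a = 5/7.

e = 5/7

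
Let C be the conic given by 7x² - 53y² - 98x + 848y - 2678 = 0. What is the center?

(7, 8)

Group: 7(x² - 14x) -53(y² - 16y) = 2678
7(x - 7)² -53(y - 8)² = 2678 + 343 - 3392 = -371
Dividing both sides by -371: (y - 8)²/7 - (x - 7)²/53 = 1
Hyperbola with center (7, 8).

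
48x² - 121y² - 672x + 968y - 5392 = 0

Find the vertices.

Collect terms: 48(x² - 14x) -121(y² - 8y) = 5392
Complete the square in x and y: 48(x - 7)² -121(y - 4)² = 5392 + 2352 - 1936 = 5808
Divide by 5808: (x - 7)²/121 - (y - 4)²/48 = 1
Hyperbola, center (7, 4), transverse axis horizontal; a² = 121, b² = 48.
a = 11. Vertices at (h ± a, k).

(-4, 4) and (18, 4)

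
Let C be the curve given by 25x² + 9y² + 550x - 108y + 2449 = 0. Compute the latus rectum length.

36/5

Group the x- and y-terms: 25(x² + 22x) + 9(y² - 12y) = -2449
Complete the square: 25(x + 11)² + 9(y - 6)² = -2449 + 3025 + 324 = 900
Divide through by 900 to get (x + 11)²/36 + (y - 6)²/100 = 1.
Ellipse, center (-11, 6), major axis vertical; a² = 100, b² = 36.
Latus rectum length = 2b²/a = 2·36/10 = 36/5.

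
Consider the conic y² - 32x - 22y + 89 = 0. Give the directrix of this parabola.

Only y is squared. Complete the square in y: (y - 11)² = 32(x + 1).
Vertex (-1, 11); 4p = 32 so p = 8. Opens right.
Directrix is the vertical line x = h − p = -1 − (8) = -9.

x = -9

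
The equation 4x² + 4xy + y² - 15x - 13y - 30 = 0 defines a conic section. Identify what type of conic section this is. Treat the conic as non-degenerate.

A = 4, B = 4, C = 1.
Discriminant B² − 4AC = 4² − 4·4·1 = 0.
B² − 4AC = 0 ⇒ parabola.

parabola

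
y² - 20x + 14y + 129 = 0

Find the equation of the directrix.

x = -1

Only y is squared. Complete the square in y: (y + 7)² = 20(x - 4).
Vertex (4, -7); 4p = 20 so p = 5. Opens right.
Directrix is the vertical line x = h − p = 4 − (5) = -1.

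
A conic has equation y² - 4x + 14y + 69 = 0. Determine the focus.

(6, -7)

Only y is squared. Complete the square in y: (y + 7)² = 4(x - 5).
Vertex (5, -7); 4p = 4 so p = 1. Opens right.
Focus is p units from the vertex along the axis: (h + p, k).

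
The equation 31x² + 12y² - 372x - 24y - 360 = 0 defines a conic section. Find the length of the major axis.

Group the x- and y-terms: 31(x² - 12x) + 12(y² - 2y) = 360
Complete the square: 31(x - 6)² + 12(y - 1)² = 360 + 1116 + 12 = 1488
Divide through by 1488 to get (x - 6)²/48 + (y - 1)²/124 = 1.
Ellipse, center (6, 1), major axis vertical; a² = 124, b² = 48.
a² = 124 so a = 2√31; the major axis has length 2a = 4√31.

4√31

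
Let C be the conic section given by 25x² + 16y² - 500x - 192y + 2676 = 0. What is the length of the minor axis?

Group the x- and y-terms: 25(x² - 20x) + 16(y² - 12y) = -2676
Complete the square: 25(x - 10)² + 16(y - 6)² = -2676 + 2500 + 576 = 400
Divide through by 400 to get (x - 10)²/16 + (y - 6)²/25 = 1.
Ellipse, center (10, 6), major axis vertical; a² = 25, b² = 16.
b² = 16 so b = 4; the minor axis has length 2b = 8.

8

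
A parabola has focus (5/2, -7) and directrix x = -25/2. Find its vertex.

The vertex is the midpoint between the focus and the directrix along the axis of symmetry.
Axis is horizontal (directrix is vertical). Vertex x-coordinate = (5/2 + (-25/2))/2 = -5; y-coordinate = -7.

(-5, -7)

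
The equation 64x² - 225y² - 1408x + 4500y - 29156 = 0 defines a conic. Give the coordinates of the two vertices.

Group the x- and y-terms: 64(x² - 22x) -225(y² - 20y) = 29156
Complete the square: 64(x - 11)² -225(y - 10)² = 29156 + 7744 - 22500 = 14400
Divide through by 14400 to get (x - 11)²/225 - (y - 10)²/64 = 1.
Hyperbola, center (11, 10), transverse axis horizontal; a² = 225, b² = 64.
a = 15. Vertices at (h ± a, k).

(-4, 10) and (26, 10)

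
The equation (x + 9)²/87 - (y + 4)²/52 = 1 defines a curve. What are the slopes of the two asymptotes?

Center (-9, -4). The positive term is the x-term, so the transverse axis is horizontal; a² = 87, b² = 52.
For a horizontal hyperbola the asymptotes have slope ±b/a.
Here that is ±2√13/√87 = ±2√1131/87.

2√1131/87 and -2√1131/87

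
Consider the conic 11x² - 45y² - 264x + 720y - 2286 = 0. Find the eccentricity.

Group: 11(x² - 24x) -45(y² - 16y) = 2286
Complete the square: 11(x - 12)² -45(y - 8)² = 2286 + 1584 - 2880 = 990
Divide by 990: (x - 12)²/90 - (y - 8)²/22 = 1
Hyperbola, center (12, 8), transverse axis horizontal; a² = 90, b² = 22.
c² = a² + b² = 112, so c = 4√7.
e = c/a = 4√7/3√10 = 2√70/15.

e = 2√70/15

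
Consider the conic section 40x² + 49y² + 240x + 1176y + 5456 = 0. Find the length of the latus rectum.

80/7

Group: 40(x² + 6x) + 49(y² + 24y) = -5456
Complete the square in x and y: 40(x + 3)² + 49(y + 12)² = -5456 + 360 + 7056 = 1960
Divide through by 1960 to get (x + 3)²/49 + (y + 12)²/40 = 1.
Ellipse, center (-3, -12), major axis horizontal; a² = 49, b² = 40.
Latus rectum length = 2b²/a = 2·40/7 = 80/7.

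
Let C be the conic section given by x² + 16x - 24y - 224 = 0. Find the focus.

(-8, -6)

Only x is squared. Complete the square in x: (x + 8)² = 24(y + 12).
Vertex (-8, -12); 4p = 24 so p = 6. Opens up.
Focus is p units from the vertex along the axis: (h, k + p).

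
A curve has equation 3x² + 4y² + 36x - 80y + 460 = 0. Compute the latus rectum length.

Rearranging, 3(x² + 12x) + 4(y² - 20y) = -460.
Complete the square in x and y: 3(x + 6)² + 4(y - 10)² = -460 + 108 + 400 = 48
Dividing both sides by 48: (x + 6)²/16 + (y - 10)²/12 = 1
Ellipse, center (-6, 10), major axis horizontal; a² = 16, b² = 12.
Latus rectum length = 2b²/a = 2·12/4 = 6.

6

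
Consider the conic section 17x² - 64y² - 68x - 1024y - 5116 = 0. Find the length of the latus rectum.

17/4

Collect terms: 17(x² - 4x) -64(y² + 16y) = 5116
Complete the square in x and y: 17(x - 2)² -64(y + 8)² = 5116 + 68 - 4096 = 1088
Divide by 1088: (x - 2)²/64 - (y + 8)²/17 = 1
Hyperbola, center (2, -8), transverse axis horizontal; a² = 64, b² = 17.
Latus rectum length = 2b²/a = 2·17/8 = 17/4.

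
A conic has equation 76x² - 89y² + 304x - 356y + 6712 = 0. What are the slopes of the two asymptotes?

2√1691/89 and -2√1691/89

Group: 76(x² + 4x) -89(y² + 4y) = -6712
76(x + 2)² -89(y + 2)² = -6712 + 304 - 356 = -6764
Divide by -6764: (y + 2)²/76 - (x + 2)²/89 = 1
Hyperbola, center (-2, -2), transverse axis vertical; a² = 76, b² = 89.
For a vertical hyperbola the asymptotes have slope ±a/b.
Here that is ±2√19/√89 = ±2√1691/89.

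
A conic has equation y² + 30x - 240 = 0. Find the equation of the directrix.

x = 31/2

Only y is squared. Complete the square in y: y² = -30(x - 8).
Vertex (8, 0); 4p = -30 so p = -15/2. Opens left.
Directrix is the vertical line x = h − p = 8 − (-15/2) = 31/2.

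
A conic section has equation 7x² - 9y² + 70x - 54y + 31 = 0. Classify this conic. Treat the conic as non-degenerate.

No xy term. Coefficients of x² and y² are A = 7, C = -9.
A and C have opposite signs ⇒ hyperbola.

hyperbola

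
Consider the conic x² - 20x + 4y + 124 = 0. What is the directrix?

Only x is squared. Complete the square in x: (x - 10)² = -4(y + 6).
Vertex (10, -6); 4p = -4 so p = -1. Opens down.
Directrix is the horizontal line y = k − p = -6 − (-1) = -5.

y = -5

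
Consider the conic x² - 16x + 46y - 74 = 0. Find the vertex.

(8, 3)

Only x is squared. Complete the square in x: (x - 8)² = -46(y - 3).
Vertex (8, 3); 4p = -46 so p = -23/2. Opens down.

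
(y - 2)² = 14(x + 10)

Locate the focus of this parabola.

(-13/2, 2)

Vertex (-10, 2); 4p = 14 so p = 7/2. Opens right.
Focus is p units from the vertex along the axis: (h + p, k).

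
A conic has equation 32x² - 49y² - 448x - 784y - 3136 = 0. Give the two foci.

(-2, -8) and (16, -8)

Group the x- and y-terms: 32(x² - 14x) -49(y² + 16y) = 3136
Complete the square in x and y: 32(x - 7)² -49(y + 8)² = 3136 + 1568 - 3136 = 1568
Dividing both sides by 1568: (x - 7)²/49 - (y + 8)²/32 = 1
Hyperbola, center (7, -8), transverse axis horizontal; a² = 49, b² = 32.
c² = a² + b² = 49 + 32 = 81, so c = 9.
Foci lie on the horizontal axis through the center: (h ± c, k).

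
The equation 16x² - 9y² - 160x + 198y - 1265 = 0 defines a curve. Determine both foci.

16(x² - 10x) -9(y² - 22y) = 1265
Complete the square: 16(x - 5)² -9(y - 11)² = 1265 + 400 - 1089 = 576
Dividing both sides by 576: (x - 5)²/36 - (y - 11)²/64 = 1
Hyperbola, center (5, 11), transverse axis horizontal; a² = 36, b² = 64.
c² = a² + b² = 36 + 64 = 100, so c = 10.
Foci lie on the horizontal axis through the center: (h ± c, k).

(-5, 11) and (15, 11)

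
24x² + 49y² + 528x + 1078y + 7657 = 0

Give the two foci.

Group: 24(x² + 22x) + 49(y² + 22y) = -7657
24(x + 11)² + 49(y + 11)² = -7657 + 2904 + 5929 = 1176
Dividing both sides by 1176: (x + 11)²/49 + (y + 11)²/24 = 1
Ellipse, center (-11, -11), major axis horizontal; a² = 49, b² = 24.
c² = a² - b² = 49 - 24 = 25, so c = 5.
Foci lie on the horizontal axis through the center: (h ± c, k).

(-16, -11) and (-6, -11)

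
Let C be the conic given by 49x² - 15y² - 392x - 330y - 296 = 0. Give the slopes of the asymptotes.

Group: 49(x² - 8x) -15(y² + 22y) = 296
Completing the square gives 49(x - 4)² -15(y + 11)² = 296 + 784 - 1815 = -735.
Dividing both sides by -735: (y + 11)²/49 - (x - 4)²/15 = 1
Hyperbola, center (4, -11), transverse axis vertical; a² = 49, b² = 15.
For a vertical hyperbola the asymptotes have slope ±a/b.
Here that is ±7/√15 = ±7√15/15.

7√15/15 and -7√15/15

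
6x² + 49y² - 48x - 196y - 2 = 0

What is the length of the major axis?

14

Rearranging, 6(x² - 8x) + 49(y² - 4y) = 2.
Complete the square in x and y: 6(x - 4)² + 49(y - 2)² = 2 + 96 + 196 = 294
Divide by 294: (x - 4)²/49 + (y - 2)²/6 = 1
Ellipse, center (4, 2), major axis horizontal; a² = 49, b² = 6.
a² = 49 so a = 7; the major axis has length 2a = 14.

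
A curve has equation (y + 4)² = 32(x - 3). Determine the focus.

(11, -4)

Vertex (3, -4); 4p = 32 so p = 8. Opens right.
Focus is p units from the vertex along the axis: (h + p, k).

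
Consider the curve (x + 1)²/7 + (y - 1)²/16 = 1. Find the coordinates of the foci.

(-1, -2) and (-1, 4)

Center (-1, 1). The larger denominator 16 sits under the y-term, so the major axis is vertical; a² = 16, b² = 7.
c² = a² - b² = 16 - 7 = 9, so c = 3.
Foci lie on the vertical axis through the center: (h, k ± c).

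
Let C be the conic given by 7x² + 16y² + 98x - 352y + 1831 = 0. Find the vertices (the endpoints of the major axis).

(-15, 11) and (1, 11)

Rearranging, 7(x² + 14x) + 16(y² - 22y) = -1831.
Complete the square: 7(x + 7)² + 16(y - 11)² = -1831 + 343 + 1936 = 448
Dividing both sides by 448: (x + 7)²/64 + (y - 11)²/28 = 1
Ellipse, center (-7, 11), major axis horizontal; a² = 64, b² = 28.
a = 8. Vertices at (h ± a, k).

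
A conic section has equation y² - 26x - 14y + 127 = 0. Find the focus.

(19/2, 7)

Only y is squared. Complete the square in y: (y - 7)² = 26(x - 3).
Vertex (3, 7); 4p = 26 so p = 13/2. Opens right.
Focus is p units from the vertex along the axis: (h + p, k).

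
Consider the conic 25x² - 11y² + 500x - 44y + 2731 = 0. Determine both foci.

Collect terms: 25(x² + 20x) -11(y² + 4y) = -2731
Complete the square in x and y: 25(x + 10)² -11(y + 2)² = -2731 + 2500 - 44 = -275
Dividing both sides by -275: (y + 2)²/25 - (x + 10)²/11 = 1
Hyperbola, center (-10, -2), transverse axis vertical; a² = 25, b² = 11.
c² = a² + b² = 25 + 11 = 36, so c = 6.
Foci lie on the vertical axis through the center: (h, k ± c).

(-10, -8) and (-10, 4)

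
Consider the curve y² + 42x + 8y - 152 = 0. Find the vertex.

(4, -4)

Only y is squared. Complete the square in y: (y + 4)² = -42(x - 4).
Vertex (4, -4); 4p = -42 so p = -21/2. Opens left.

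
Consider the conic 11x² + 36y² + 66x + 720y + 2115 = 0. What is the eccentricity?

Group the x- and y-terms: 11(x² + 6x) + 36(y² + 20y) = -2115
Complete the square in x and y: 11(x + 3)² + 36(y + 10)² = -2115 + 99 + 3600 = 1584
Dividing both sides by 1584: (x + 3)²/144 + (y + 10)²/44 = 1
Ellipse, center (-3, -10), major axis horizontal; a² = 144, b² = 44.
c² = a² - b² = 100, so c = 10.
e = c/a = 10/12 = 5/6.

e = 5/6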